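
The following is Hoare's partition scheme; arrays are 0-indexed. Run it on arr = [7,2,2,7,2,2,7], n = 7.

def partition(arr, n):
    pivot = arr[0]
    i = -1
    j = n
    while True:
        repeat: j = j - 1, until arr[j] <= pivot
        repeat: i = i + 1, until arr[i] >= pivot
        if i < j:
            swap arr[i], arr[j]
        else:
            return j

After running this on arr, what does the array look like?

[7,2,2,2,2,7,7]

pivot=7
j stops at 6 (7), i stops at 0 (7); swap ⇒ [7,2,2,7,2,2,7]
j stops at 5 (2), i stops at 3 (7); swap ⇒ [7,2,2,2,2,7,7]
j stops at 4, i stops at 5; i≥j ⇒ return 4. arr=[7,2,2,2,2,7,7]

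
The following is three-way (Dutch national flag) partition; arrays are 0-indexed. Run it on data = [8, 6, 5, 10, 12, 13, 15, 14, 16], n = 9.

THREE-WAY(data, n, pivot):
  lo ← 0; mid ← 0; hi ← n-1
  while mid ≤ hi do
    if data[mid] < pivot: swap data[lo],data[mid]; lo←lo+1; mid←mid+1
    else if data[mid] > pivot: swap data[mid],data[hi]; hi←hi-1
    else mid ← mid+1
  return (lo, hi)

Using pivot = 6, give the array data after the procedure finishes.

pivot = 6; lo=0, mid=0, hi=8
data[mid]=8>6: swap data[0],data[8]; hi=7 → [16, 6, 5, 10, 12, 13, 15, 14, 8]
data[mid]=16>6: swap data[0],data[7]; hi=6 → [14, 6, 5, 10, 12, 13, 15, 16, 8]
data[mid]=14>6: swap data[0],data[6]; hi=5 → [15, 6, 5, 10, 12, 13, 14, 16, 8]
data[mid]=15>6: swap data[0],data[5]; hi=4 → [13, 6, 5, 10, 12, 15, 14, 16, 8]
data[mid]=13>6: swap data[0],data[4]; hi=3 → [12, 6, 5, 10, 13, 15, 14, 16, 8]
data[mid]=12>6: swap data[0],data[3]; hi=2 → [10, 6, 5, 12, 13, 15, 14, 16, 8]
data[mid]=10>6: swap data[0],data[2]; hi=1 → [5, 6, 10, 12, 13, 15, 14, 16, 8]
data[mid]=5<6: swap data[0],data[0]; lo=1,mid=1 → [5, 6, 10, 12, 13, 15, 14, 16, 8]
data[mid]=6=6: mid=2
end: lo=1, hi=1; data = [5, 6, 10, 12, 13, 15, 14, 16, 8]

[5, 6, 10, 12, 13, 15, 14, 16, 8]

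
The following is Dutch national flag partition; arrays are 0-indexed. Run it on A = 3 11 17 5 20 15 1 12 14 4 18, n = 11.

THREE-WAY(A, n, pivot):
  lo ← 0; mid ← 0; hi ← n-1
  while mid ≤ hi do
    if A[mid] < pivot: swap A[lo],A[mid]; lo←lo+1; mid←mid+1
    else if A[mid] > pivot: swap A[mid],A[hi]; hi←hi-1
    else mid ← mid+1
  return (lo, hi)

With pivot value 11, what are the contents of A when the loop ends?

pivot = 11; lo=0, mid=0, hi=10
A[mid]=3<11: swap A[0],A[0]; lo=1,mid=1 → 3 11 17 5 20 15 1 12 14 4 18
A[mid]=11=11: mid=2
A[mid]=17>11: swap A[2],A[10]; hi=9 → 3 11 18 5 20 15 1 12 14 4 17
A[mid]=18>11: swap A[2],A[9]; hi=8 → 3 11 4 5 20 15 1 12 14 18 17
A[mid]=4<11: swap A[1],A[2]; lo=2,mid=3 → 3 4 11 5 20 15 1 12 14 18 17
A[mid]=5<11: swap A[2],A[3]; lo=3,mid=4 → 3 4 5 11 20 15 1 12 14 18 17
A[mid]=20>11: swap A[4],A[8]; hi=7 → 3 4 5 11 14 15 1 12 20 18 17
A[mid]=14>11: swap A[4],A[7]; hi=6 → 3 4 5 11 12 15 1 14 20 18 17
A[mid]=12>11: swap A[4],A[6]; hi=5 → 3 4 5 11 1 15 12 14 20 18 17
A[mid]=1<11: swap A[3],A[4]; lo=4,mid=5 → 3 4 5 1 11 15 12 14 20 18 17
A[mid]=15>11: swap A[5],A[5]; hi=4 → 3 4 5 1 11 15 12 14 20 18 17
end: lo=4, hi=4; A = 3 4 5 1 11 15 12 14 20 18 17

3 4 5 1 11 15 12 14 20 18 17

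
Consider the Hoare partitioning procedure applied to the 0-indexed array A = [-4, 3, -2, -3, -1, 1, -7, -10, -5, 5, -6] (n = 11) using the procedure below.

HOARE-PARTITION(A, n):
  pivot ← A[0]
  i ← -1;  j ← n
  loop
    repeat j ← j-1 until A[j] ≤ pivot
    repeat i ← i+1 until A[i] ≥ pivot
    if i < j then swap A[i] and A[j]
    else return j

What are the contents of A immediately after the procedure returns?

[-6, -5, -10, -7, -1, 1, -3, -2, 3, 5, -4]

pivot = A[0] = -4; i = -1, j = 11
j→10 (A[10]=-6≤-4), i→0 (A[0]=-4≥-4); i<j, swap → [-6, 3, -2, -3, -1, 1, -7, -10, -5, 5, -4]
j→8 (A[8]=-5≤-4), i→1 (A[1]=3≥-4); i<j, swap → [-6, -5, -2, -3, -1, 1, -7, -10, 3, 5, -4]
j→7 (A[7]=-10≤-4), i→2 (A[2]=-2≥-4); i<j, swap → [-6, -5, -10, -3, -1, 1, -7, -2, 3, 5, -4]
j→6 (A[6]=-7≤-4), i→3 (A[3]=-3≥-4); i<j, swap → [-6, -5, -10, -7, -1, 1, -3, -2, 3, 5, -4]
j→3, i→4; i≥j, return j=3. A = [-6, -5, -10, -7, -1, 1, -3, -2, 3, 5, -4]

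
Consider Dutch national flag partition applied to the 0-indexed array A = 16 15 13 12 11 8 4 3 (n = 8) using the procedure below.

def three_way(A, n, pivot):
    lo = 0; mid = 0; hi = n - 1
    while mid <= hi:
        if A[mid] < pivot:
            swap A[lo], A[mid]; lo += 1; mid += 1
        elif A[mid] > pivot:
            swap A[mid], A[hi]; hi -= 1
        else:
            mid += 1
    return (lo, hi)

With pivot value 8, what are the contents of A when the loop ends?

3 4 8 11 12 13 15 16

lo=0 mid=0 hi=7
16>8: swap(0,7), hi=6 ⇒ 3 15 13 12 11 8 4 16
3<8: swap(0,0), lo=1 mid=1 ⇒ 3 15 13 12 11 8 4 16
15>8: swap(1,6), hi=5 ⇒ 3 4 13 12 11 8 15 16
4<8: swap(1,1), lo=2 mid=2 ⇒ 3 4 13 12 11 8 15 16
13>8: swap(2,5), hi=4 ⇒ 3 4 8 12 11 13 15 16
8=8: mid=3
12>8: swap(3,4), hi=3 ⇒ 3 4 8 11 12 13 15 16
11>8: swap(3,3), hi=2 ⇒ 3 4 8 11 12 13 15 16
done. lo=2 hi=2; A=3 4 8 11 12 13 15 16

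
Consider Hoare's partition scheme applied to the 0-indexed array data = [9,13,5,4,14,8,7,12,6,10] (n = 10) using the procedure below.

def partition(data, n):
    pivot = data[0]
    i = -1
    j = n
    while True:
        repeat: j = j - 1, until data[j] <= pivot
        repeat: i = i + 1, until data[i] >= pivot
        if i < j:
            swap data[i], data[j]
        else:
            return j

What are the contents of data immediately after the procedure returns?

[6,7,5,4,8,14,13,12,9,10]

pivot=9
j stops at 8 (6), i stops at 0 (9); swap ⇒ [6,13,5,4,14,8,7,12,9,10]
j stops at 6 (7), i stops at 1 (13); swap ⇒ [6,7,5,4,14,8,13,12,9,10]
j stops at 5 (8), i stops at 4 (14); swap ⇒ [6,7,5,4,8,14,13,12,9,10]
j stops at 4, i stops at 5; i≥j ⇒ return 4. data=[6,7,5,4,8,14,13,12,9,10]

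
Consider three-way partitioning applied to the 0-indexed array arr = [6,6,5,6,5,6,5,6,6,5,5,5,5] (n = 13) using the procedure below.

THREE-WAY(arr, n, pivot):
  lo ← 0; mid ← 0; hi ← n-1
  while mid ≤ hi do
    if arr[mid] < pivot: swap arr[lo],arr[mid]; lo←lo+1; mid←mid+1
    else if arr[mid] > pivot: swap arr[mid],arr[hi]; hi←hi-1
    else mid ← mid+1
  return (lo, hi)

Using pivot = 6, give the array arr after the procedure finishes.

[5,5,5,5,5,5,5,6,6,6,6,6,6]

pivot = 6; lo=0, mid=0, hi=12
arr[mid]=6=6: mid=1
arr[mid]=6=6: mid=2
arr[mid]=5<6: swap arr[0],arr[2]; lo=1,mid=3 → [5,6,6,6,5,6,5,6,6,5,5,5,5]
arr[mid]=6=6: mid=4
arr[mid]=5<6: swap arr[1],arr[4]; lo=2,mid=5 → [5,5,6,6,6,6,5,6,6,5,5,5,5]
arr[mid]=6=6: mid=6
arr[mid]=5<6: swap arr[2],arr[6]; lo=3,mid=7 → [5,5,5,6,6,6,6,6,6,5,5,5,5]
arr[mid]=6=6: mid=8
arr[mid]=6=6: mid=9
arr[mid]=5<6: swap arr[3],arr[9]; lo=4,mid=10 → [5,5,5,5,6,6,6,6,6,6,5,5,5]
arr[mid]=5<6: swap arr[4],arr[10]; lo=5,mid=11 → [5,5,5,5,5,6,6,6,6,6,6,5,5]
arr[mid]=5<6: swap arr[5],arr[11]; lo=6,mid=12 → [5,5,5,5,5,5,6,6,6,6,6,6,5]
arr[mid]=5<6: swap arr[6],arr[12]; lo=7,mid=13 → [5,5,5,5,5,5,5,6,6,6,6,6,6]
end: lo=7, hi=12; arr = [5,5,5,5,5,5,5,6,6,6,6,6,6]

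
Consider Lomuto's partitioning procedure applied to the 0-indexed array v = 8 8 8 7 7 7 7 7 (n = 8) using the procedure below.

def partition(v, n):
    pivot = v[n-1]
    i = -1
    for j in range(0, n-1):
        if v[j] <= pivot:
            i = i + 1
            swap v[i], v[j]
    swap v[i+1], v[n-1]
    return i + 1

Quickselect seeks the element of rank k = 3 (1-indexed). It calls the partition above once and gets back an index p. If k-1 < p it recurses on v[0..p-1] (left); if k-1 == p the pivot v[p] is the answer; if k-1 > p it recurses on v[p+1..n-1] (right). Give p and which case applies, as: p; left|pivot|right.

pivot = v[7] = 7; i = -1
j=0: v[0]=8 > 7 → no swap
j=1: v[1]=8 > 7 → no swap
j=2: v[2]=8 > 7 → no swap
j=3: v[3]=7 ≤ 7 → i=0, swap v[0],v[3] → 7 8 8 8 7 7 7 7
j=4: v[4]=7 ≤ 7 → i=1, swap v[1],v[4] → 7 7 8 8 8 7 7 7
j=5: v[5]=7 ≤ 7 → i=2, swap v[2],v[5] → 7 7 7 8 8 8 7 7
j=6: v[6]=7 ≤ 7 → i=3, swap v[3],v[6] → 7 7 7 7 8 8 8 7
final swap v[4],v[7] → 7 7 7 7 7 8 8 8; return 4
p = 4; k-1 = 2 < 4 ⇒ left

4; left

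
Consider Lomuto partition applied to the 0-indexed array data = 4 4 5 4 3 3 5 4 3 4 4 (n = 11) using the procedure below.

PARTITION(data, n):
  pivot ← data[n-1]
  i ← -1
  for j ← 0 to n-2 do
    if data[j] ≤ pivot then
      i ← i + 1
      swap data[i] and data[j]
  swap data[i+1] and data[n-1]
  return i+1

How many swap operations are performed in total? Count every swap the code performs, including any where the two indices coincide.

9

pivot=4, i=-1
j=0: 4≤4, i=0, swap(0,0) ⇒ 4 4 5 4 3 3 5 4 3 4 4
j=1: 4≤4, i=1, swap(1,1) ⇒ 4 4 5 4 3 3 5 4 3 4 4
j=2: 5>4, skip
j=3: 4≤4, i=2, swap(2,3) ⇒ 4 4 4 5 3 3 5 4 3 4 4
j=4: 3≤4, i=3, swap(3,4) ⇒ 4 4 4 3 5 3 5 4 3 4 4
j=5: 3≤4, i=4, swap(4,5) ⇒ 4 4 4 3 3 5 5 4 3 4 4
j=6: 5>4, skip
j=7: 4≤4, i=5, swap(5,7) ⇒ 4 4 4 3 3 4 5 5 3 4 4
j=8: 3≤4, i=6, swap(6,8) ⇒ 4 4 4 3 3 4 3 5 5 4 4
j=9: 4≤4, i=7, swap(7,9) ⇒ 4 4 4 3 3 4 3 4 5 5 4
swap(8,10) ⇒ 4 4 4 3 3 4 3 4 4 5 5; return 8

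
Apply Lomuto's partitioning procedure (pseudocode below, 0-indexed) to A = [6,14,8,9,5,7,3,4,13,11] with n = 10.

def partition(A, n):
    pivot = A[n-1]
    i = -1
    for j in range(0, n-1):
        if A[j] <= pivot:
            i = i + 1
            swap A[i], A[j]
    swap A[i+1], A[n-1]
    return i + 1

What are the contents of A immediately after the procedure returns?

[6,8,9,5,7,3,4,11,13,14]

pivot = A[9] = 11; i = -1
j=0: A[0]=6 ≤ 11 → i=0, swap A[0],A[0] (no change) → [6,14,8,9,5,7,3,4,13,11]
j=1: A[1]=14 > 11 → no swap
j=2: A[2]=8 ≤ 11 → i=1, swap A[1],A[2] → [6,8,14,9,5,7,3,4,13,11]
j=3: A[3]=9 ≤ 11 → i=2, swap A[2],A[3] → [6,8,9,14,5,7,3,4,13,11]
j=4: A[4]=5 ≤ 11 → i=3, swap A[3],A[4] → [6,8,9,5,14,7,3,4,13,11]
j=5: A[5]=7 ≤ 11 → i=4, swap A[4],A[5] → [6,8,9,5,7,14,3,4,13,11]
j=6: A[6]=3 ≤ 11 → i=5, swap A[5],A[6] → [6,8,9,5,7,3,14,4,13,11]
j=7: A[7]=4 ≤ 11 → i=6, swap A[6],A[7] → [6,8,9,5,7,3,4,14,13,11]
j=8: A[8]=13 > 11 → no swap
final swap A[7],A[9] → [6,8,9,5,7,3,4,11,13,14]; return 7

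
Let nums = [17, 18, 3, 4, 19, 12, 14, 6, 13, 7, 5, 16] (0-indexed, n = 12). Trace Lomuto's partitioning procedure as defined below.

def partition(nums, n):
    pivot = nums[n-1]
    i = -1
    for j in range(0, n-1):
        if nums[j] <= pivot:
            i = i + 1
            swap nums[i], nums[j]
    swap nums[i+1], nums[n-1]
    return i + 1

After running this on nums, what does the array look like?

pivot = nums[11] = 16; i = -1
j=0: nums[0]=17 > 16 → no swap
j=1: nums[1]=18 > 16 → no swap
j=2: nums[2]=3 ≤ 16 → i=0, swap nums[0],nums[2] → [3, 18, 17, 4, 19, 12, 14, 6, 13, 7, 5, 16]
j=3: nums[3]=4 ≤ 16 → i=1, swap nums[1],nums[3] → [3, 4, 17, 18, 19, 12, 14, 6, 13, 7, 5, 16]
j=4: nums[4]=19 > 16 → no swap
j=5: nums[5]=12 ≤ 16 → i=2, swap nums[2],nums[5] → [3, 4, 12, 18, 19, 17, 14, 6, 13, 7, 5, 16]
j=6: nums[6]=14 ≤ 16 → i=3, swap nums[3],nums[6] → [3, 4, 12, 14, 19, 17, 18, 6, 13, 7, 5, 16]
j=7: nums[7]=6 ≤ 16 → i=4, swap nums[4],nums[7] → [3, 4, 12, 14, 6, 17, 18, 19, 13, 7, 5, 16]
j=8: nums[8]=13 ≤ 16 → i=5, swap nums[5],nums[8] → [3, 4, 12, 14, 6, 13, 18, 19, 17, 7, 5, 16]
j=9: nums[9]=7 ≤ 16 → i=6, swap nums[6],nums[9] → [3, 4, 12, 14, 6, 13, 7, 19, 17, 18, 5, 16]
j=10: nums[10]=5 ≤ 16 → i=7, swap nums[7],nums[10] → [3, 4, 12, 14, 6, 13, 7, 5, 17, 18, 19, 16]
final swap nums[8],nums[11] → [3, 4, 12, 14, 6, 13, 7, 5, 16, 18, 19, 17]; return 8

[3, 4, 12, 14, 6, 13, 7, 5, 16, 18, 19, 17]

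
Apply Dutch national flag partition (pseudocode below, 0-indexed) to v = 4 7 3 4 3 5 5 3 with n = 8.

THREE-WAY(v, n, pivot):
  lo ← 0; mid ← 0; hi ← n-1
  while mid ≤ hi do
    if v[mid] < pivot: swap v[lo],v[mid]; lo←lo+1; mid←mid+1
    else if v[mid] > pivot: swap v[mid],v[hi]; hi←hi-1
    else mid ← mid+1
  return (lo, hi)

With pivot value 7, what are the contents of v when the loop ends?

4 3 4 3 5 5 3 7

lo=0 mid=0 hi=7
4<7: swap(0,0), lo=1 mid=1 ⇒ 4 7 3 4 3 5 5 3
7=7: mid=2
3<7: swap(1,2), lo=2 mid=3 ⇒ 4 3 7 4 3 5 5 3
4<7: swap(2,3), lo=3 mid=4 ⇒ 4 3 4 7 3 5 5 3
3<7: swap(3,4), lo=4 mid=5 ⇒ 4 3 4 3 7 5 5 3
5<7: swap(4,5), lo=5 mid=6 ⇒ 4 3 4 3 5 7 5 3
5<7: swap(5,6), lo=6 mid=7 ⇒ 4 3 4 3 5 5 7 3
3<7: swap(6,7), lo=7 mid=8 ⇒ 4 3 4 3 5 5 3 7
done. lo=7 hi=7; v=4 3 4 3 5 5 3 7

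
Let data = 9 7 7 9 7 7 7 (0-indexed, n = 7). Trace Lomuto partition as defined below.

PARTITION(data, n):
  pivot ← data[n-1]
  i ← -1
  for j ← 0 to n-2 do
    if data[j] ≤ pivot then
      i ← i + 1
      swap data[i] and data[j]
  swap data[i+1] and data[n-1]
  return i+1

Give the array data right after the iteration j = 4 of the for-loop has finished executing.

7 7 7 9 9 7 7

pivot = data[6] = 7; i = -1
j=0: data[0]=9 > 7 → no swap
j=1: data[1]=7 ≤ 7 → i=0, swap data[0],data[1] → 7 9 7 9 7 7 7
j=2: data[2]=7 ≤ 7 → i=1, swap data[1],data[2] → 7 7 9 9 7 7 7
j=3: data[3]=9 > 7 → no swap
j=4: data[4]=7 ≤ 7 → i=2, swap data[2],data[4] → 7 7 7 9 9 7 7
(after j=4) data = 7 7 7 9 9 7 7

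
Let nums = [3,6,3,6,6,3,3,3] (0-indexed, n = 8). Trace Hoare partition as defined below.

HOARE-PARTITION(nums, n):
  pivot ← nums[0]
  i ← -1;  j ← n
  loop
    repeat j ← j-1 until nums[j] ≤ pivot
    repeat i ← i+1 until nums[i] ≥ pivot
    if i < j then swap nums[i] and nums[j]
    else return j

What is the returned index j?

pivot = nums[0] = 3; i = -1, j = 8
j→7 (nums[7]=3≤3), i→0 (nums[0]=3≥3); i<j, swap → [3,6,3,6,6,3,3,3]
j→6 (nums[6]=3≤3), i→1 (nums[1]=6≥3); i<j, swap → [3,3,3,6,6,3,6,3]
j→5 (nums[5]=3≤3), i→2 (nums[2]=3≥3); i<j, swap → [3,3,3,6,6,3,6,3]
j→2, i→3; i≥j, return j=2. nums = [3,3,3,6,6,3,6,3]

2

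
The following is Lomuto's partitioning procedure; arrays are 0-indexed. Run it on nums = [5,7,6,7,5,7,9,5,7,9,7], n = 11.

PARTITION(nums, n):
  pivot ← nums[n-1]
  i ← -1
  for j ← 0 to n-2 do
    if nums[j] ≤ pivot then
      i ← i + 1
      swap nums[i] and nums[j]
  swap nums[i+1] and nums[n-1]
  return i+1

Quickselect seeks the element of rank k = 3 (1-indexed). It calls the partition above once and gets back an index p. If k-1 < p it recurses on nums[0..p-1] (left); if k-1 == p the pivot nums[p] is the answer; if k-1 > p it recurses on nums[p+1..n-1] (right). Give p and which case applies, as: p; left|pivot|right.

8; left

pivot=7, i=-1
j=0: 5≤7, i=0, swap(0,0) ⇒ [5,7,6,7,5,7,9,5,7,9,7]
j=1: 7≤7, i=1, swap(1,1) ⇒ [5,7,6,7,5,7,9,5,7,9,7]
j=2: 6≤7, i=2, swap(2,2) ⇒ [5,7,6,7,5,7,9,5,7,9,7]
j=3: 7≤7, i=3, swap(3,3) ⇒ [5,7,6,7,5,7,9,5,7,9,7]
j=4: 5≤7, i=4, swap(4,4) ⇒ [5,7,6,7,5,7,9,5,7,9,7]
j=5: 7≤7, i=5, swap(5,5) ⇒ [5,7,6,7,5,7,9,5,7,9,7]
j=6: 9>7, skip
j=7: 5≤7, i=6, swap(6,7) ⇒ [5,7,6,7,5,7,5,9,7,9,7]
j=8: 7≤7, i=7, swap(7,8) ⇒ [5,7,6,7,5,7,5,7,9,9,7]
j=9: 9>7, skip
swap(8,10) ⇒ [5,7,6,7,5,7,5,7,7,9,9]; return 8
p = 8; k-1 = 2 < 8 ⇒ left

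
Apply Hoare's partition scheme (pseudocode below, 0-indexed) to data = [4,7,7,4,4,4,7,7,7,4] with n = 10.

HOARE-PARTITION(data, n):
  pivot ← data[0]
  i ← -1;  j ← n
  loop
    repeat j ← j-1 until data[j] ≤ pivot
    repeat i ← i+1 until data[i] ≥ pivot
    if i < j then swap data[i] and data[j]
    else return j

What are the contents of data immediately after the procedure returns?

[4,4,4,4,7,7,7,7,7,4]

pivot = data[0] = 4; i = -1, j = 10
j→9 (data[9]=4≤4), i→0 (data[0]=4≥4); i<j, swap → [4,7,7,4,4,4,7,7,7,4]
j→5 (data[5]=4≤4), i→1 (data[1]=7≥4); i<j, swap → [4,4,7,4,4,7,7,7,7,4]
j→4 (data[4]=4≤4), i→2 (data[2]=7≥4); i<j, swap → [4,4,4,4,7,7,7,7,7,4]
j→3, i→3; i≥j, return j=3. data = [4,4,4,4,7,7,7,7,7,4]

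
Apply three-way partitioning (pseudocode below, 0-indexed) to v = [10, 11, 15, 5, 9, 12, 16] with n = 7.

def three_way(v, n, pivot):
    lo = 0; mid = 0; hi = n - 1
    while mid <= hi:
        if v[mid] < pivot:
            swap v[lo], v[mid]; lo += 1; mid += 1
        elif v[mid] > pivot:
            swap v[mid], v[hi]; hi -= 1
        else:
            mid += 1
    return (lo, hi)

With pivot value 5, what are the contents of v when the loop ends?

[5, 15, 11, 9, 12, 16, 10]

lo=0 mid=0 hi=6
10>5: swap(0,6), hi=5 ⇒ [16, 11, 15, 5, 9, 12, 10]
16>5: swap(0,5), hi=4 ⇒ [12, 11, 15, 5, 9, 16, 10]
12>5: swap(0,4), hi=3 ⇒ [9, 11, 15, 5, 12, 16, 10]
9>5: swap(0,3), hi=2 ⇒ [5, 11, 15, 9, 12, 16, 10]
5=5: mid=1
11>5: swap(1,2), hi=1 ⇒ [5, 15, 11, 9, 12, 16, 10]
15>5: swap(1,1), hi=0 ⇒ [5, 15, 11, 9, 12, 16, 10]
done. lo=0 hi=0; v=[5, 15, 11, 9, 12, 16, 10]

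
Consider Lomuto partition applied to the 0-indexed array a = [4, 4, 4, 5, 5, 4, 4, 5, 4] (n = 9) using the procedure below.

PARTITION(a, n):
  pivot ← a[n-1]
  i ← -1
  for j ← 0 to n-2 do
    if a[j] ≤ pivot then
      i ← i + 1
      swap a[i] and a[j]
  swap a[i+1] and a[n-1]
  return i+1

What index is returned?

5

pivot = a[8] = 4; i = -1
j=0: a[0]=4 ≤ 4 → i=0, swap a[0],a[0] (no change) → [4, 4, 4, 5, 5, 4, 4, 5, 4]
j=1: a[1]=4 ≤ 4 → i=1, swap a[1],a[1] (no change) → [4, 4, 4, 5, 5, 4, 4, 5, 4]
j=2: a[2]=4 ≤ 4 → i=2, swap a[2],a[2] (no change) → [4, 4, 4, 5, 5, 4, 4, 5, 4]
j=3: a[3]=5 > 4 → no swap
j=4: a[4]=5 > 4 → no swap
j=5: a[5]=4 ≤ 4 → i=3, swap a[3],a[5] → [4, 4, 4, 4, 5, 5, 4, 5, 4]
j=6: a[6]=4 ≤ 4 → i=4, swap a[4],a[6] → [4, 4, 4, 4, 4, 5, 5, 5, 4]
j=7: a[7]=5 > 4 → no swap
final swap a[5],a[8] → [4, 4, 4, 4, 4, 4, 5, 5, 5]; return 5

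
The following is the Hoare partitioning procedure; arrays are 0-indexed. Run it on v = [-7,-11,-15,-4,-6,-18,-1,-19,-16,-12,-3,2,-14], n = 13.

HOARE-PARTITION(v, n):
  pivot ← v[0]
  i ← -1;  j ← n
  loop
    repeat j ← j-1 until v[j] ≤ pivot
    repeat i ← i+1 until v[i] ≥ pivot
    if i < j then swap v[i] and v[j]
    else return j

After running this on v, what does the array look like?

[-14,-11,-15,-12,-16,-18,-19,-1,-6,-4,-3,2,-7]

pivot = v[0] = -7; i = -1, j = 13
j→12 (v[12]=-14≤-7), i→0 (v[0]=-7≥-7); i<j, swap → [-14,-11,-15,-4,-6,-18,-1,-19,-16,-12,-3,2,-7]
j→9 (v[9]=-12≤-7), i→3 (v[3]=-4≥-7); i<j, swap → [-14,-11,-15,-12,-6,-18,-1,-19,-16,-4,-3,2,-7]
j→8 (v[8]=-16≤-7), i→4 (v[4]=-6≥-7); i<j, swap → [-14,-11,-15,-12,-16,-18,-1,-19,-6,-4,-3,2,-7]
j→7 (v[7]=-19≤-7), i→6 (v[6]=-1≥-7); i<j, swap → [-14,-11,-15,-12,-16,-18,-19,-1,-6,-4,-3,2,-7]
j→6, i→7; i≥j, return j=6. v = [-14,-11,-15,-12,-16,-18,-19,-1,-6,-4,-3,2,-7]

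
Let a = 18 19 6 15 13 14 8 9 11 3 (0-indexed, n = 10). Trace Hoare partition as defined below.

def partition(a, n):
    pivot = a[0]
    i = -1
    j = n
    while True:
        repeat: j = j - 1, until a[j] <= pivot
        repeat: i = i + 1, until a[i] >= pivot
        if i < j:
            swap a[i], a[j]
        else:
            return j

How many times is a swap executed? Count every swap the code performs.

pivot = a[0] = 18; i = -1, j = 10
j→9 (a[9]=3≤18), i→0 (a[0]=18≥18); i<j, swap → 3 19 6 15 13 14 8 9 11 18
j→8 (a[8]=11≤18), i→1 (a[1]=19≥18); i<j, swap → 3 11 6 15 13 14 8 9 19 18
j→7, i→8; i≥j, return j=7. a = 3 11 6 15 13 14 8 9 19 18

2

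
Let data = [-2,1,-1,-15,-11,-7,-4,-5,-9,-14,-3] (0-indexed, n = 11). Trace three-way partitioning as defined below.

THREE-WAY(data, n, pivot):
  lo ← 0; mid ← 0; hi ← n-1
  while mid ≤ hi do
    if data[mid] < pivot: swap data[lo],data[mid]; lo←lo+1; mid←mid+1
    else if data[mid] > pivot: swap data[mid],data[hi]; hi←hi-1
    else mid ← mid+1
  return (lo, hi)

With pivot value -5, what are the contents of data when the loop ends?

[-14,-9,-15,-11,-7,-5,-4,-1,1,-3,-2]

pivot = -5; lo=0, mid=0, hi=10
data[mid]=-2>-5: swap data[0],data[10]; hi=9 → [-3,1,-1,-15,-11,-7,-4,-5,-9,-14,-2]
data[mid]=-3>-5: swap data[0],data[9]; hi=8 → [-14,1,-1,-15,-11,-7,-4,-5,-9,-3,-2]
data[mid]=-14<-5: swap data[0],data[0]; lo=1,mid=1 → [-14,1,-1,-15,-11,-7,-4,-5,-9,-3,-2]
data[mid]=1>-5: swap data[1],data[8]; hi=7 → [-14,-9,-1,-15,-11,-7,-4,-5,1,-3,-2]
data[mid]=-9<-5: swap data[1],data[1]; lo=2,mid=2 → [-14,-9,-1,-15,-11,-7,-4,-5,1,-3,-2]
data[mid]=-1>-5: swap data[2],data[7]; hi=6 → [-14,-9,-5,-15,-11,-7,-4,-1,1,-3,-2]
data[mid]=-5=-5: mid=3
data[mid]=-15<-5: swap data[2],data[3]; lo=3,mid=4 → [-14,-9,-15,-5,-11,-7,-4,-1,1,-3,-2]
data[mid]=-11<-5: swap data[3],data[4]; lo=4,mid=5 → [-14,-9,-15,-11,-5,-7,-4,-1,1,-3,-2]
data[mid]=-7<-5: swap data[4],data[5]; lo=5,mid=6 → [-14,-9,-15,-11,-7,-5,-4,-1,1,-3,-2]
data[mid]=-4>-5: swap data[6],data[6]; hi=5 → [-14,-9,-15,-11,-7,-5,-4,-1,1,-3,-2]
end: lo=5, hi=5; data = [-14,-9,-15,-11,-7,-5,-4,-1,1,-3,-2]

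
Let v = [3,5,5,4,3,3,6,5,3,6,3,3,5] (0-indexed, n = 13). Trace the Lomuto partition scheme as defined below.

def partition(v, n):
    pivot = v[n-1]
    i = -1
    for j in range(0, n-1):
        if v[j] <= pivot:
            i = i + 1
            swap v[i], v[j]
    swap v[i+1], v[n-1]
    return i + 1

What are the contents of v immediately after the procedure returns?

pivot = v[12] = 5; i = -1
j=0: v[0]=3 ≤ 5 → i=0, swap v[0],v[0] (no change) → [3,5,5,4,3,3,6,5,3,6,3,3,5]
j=1: v[1]=5 ≤ 5 → i=1, swap v[1],v[1] (no change) → [3,5,5,4,3,3,6,5,3,6,3,3,5]
j=2: v[2]=5 ≤ 5 → i=2, swap v[2],v[2] (no change) → [3,5,5,4,3,3,6,5,3,6,3,3,5]
j=3: v[3]=4 ≤ 5 → i=3, swap v[3],v[3] (no change) → [3,5,5,4,3,3,6,5,3,6,3,3,5]
j=4: v[4]=3 ≤ 5 → i=4, swap v[4],v[4] (no change) → [3,5,5,4,3,3,6,5,3,6,3,3,5]
j=5: v[5]=3 ≤ 5 → i=5, swap v[5],v[5] (no change) → [3,5,5,4,3,3,6,5,3,6,3,3,5]
j=6: v[6]=6 > 5 → no swap
j=7: v[7]=5 ≤ 5 → i=6, swap v[6],v[7] → [3,5,5,4,3,3,5,6,3,6,3,3,5]
j=8: v[8]=3 ≤ 5 → i=7, swap v[7],v[8] → [3,5,5,4,3,3,5,3,6,6,3,3,5]
j=9: v[9]=6 > 5 → no swap
j=10: v[10]=3 ≤ 5 → i=8, swap v[8],v[10] → [3,5,5,4,3,3,5,3,3,6,6,3,5]
j=11: v[11]=3 ≤ 5 → i=9, swap v[9],v[11] → [3,5,5,4,3,3,5,3,3,3,6,6,5]
final swap v[10],v[12] → [3,5,5,4,3,3,5,3,3,3,5,6,6]; return 10

[3,5,5,4,3,3,5,3,3,3,5,6,6]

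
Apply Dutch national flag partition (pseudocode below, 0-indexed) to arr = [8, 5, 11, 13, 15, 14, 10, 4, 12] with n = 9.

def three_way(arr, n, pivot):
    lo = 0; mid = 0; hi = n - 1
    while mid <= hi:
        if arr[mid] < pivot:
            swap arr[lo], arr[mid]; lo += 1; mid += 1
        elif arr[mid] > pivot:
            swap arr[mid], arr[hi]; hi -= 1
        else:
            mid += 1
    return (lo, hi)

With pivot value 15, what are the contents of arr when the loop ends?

lo=0 mid=0 hi=8
8<15: swap(0,0), lo=1 mid=1 ⇒ [8, 5, 11, 13, 15, 14, 10, 4, 12]
5<15: swap(1,1), lo=2 mid=2 ⇒ [8, 5, 11, 13, 15, 14, 10, 4, 12]
11<15: swap(2,2), lo=3 mid=3 ⇒ [8, 5, 11, 13, 15, 14, 10, 4, 12]
13<15: swap(3,3), lo=4 mid=4 ⇒ [8, 5, 11, 13, 15, 14, 10, 4, 12]
15=15: mid=5
14<15: swap(4,5), lo=5 mid=6 ⇒ [8, 5, 11, 13, 14, 15, 10, 4, 12]
10<15: swap(5,6), lo=6 mid=7 ⇒ [8, 5, 11, 13, 14, 10, 15, 4, 12]
4<15: swap(6,7), lo=7 mid=8 ⇒ [8, 5, 11, 13, 14, 10, 4, 15, 12]
12<15: swap(7,8), lo=8 mid=9 ⇒ [8, 5, 11, 13, 14, 10, 4, 12, 15]
done. lo=8 hi=8; arr=[8, 5, 11, 13, 14, 10, 4, 12, 15]

[8, 5, 11, 13, 14, 10, 4, 12, 15]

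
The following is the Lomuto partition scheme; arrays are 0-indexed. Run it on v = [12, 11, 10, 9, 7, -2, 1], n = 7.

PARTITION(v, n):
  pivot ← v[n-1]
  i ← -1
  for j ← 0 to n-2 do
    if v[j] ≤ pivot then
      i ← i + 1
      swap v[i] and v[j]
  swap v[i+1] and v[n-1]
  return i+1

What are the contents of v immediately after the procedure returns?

[-2, 1, 10, 9, 7, 12, 11]

pivot = v[6] = 1; i = -1
j=0: v[0]=12 > 1 → no swap
j=1: v[1]=11 > 1 → no swap
j=2: v[2]=10 > 1 → no swap
j=3: v[3]=9 > 1 → no swap
j=4: v[4]=7 > 1 → no swap
j=5: v[5]=-2 ≤ 1 → i=0, swap v[0],v[5] → [-2, 11, 10, 9, 7, 12, 1]
final swap v[1],v[6] → [-2, 1, 10, 9, 7, 12, 11]; return 1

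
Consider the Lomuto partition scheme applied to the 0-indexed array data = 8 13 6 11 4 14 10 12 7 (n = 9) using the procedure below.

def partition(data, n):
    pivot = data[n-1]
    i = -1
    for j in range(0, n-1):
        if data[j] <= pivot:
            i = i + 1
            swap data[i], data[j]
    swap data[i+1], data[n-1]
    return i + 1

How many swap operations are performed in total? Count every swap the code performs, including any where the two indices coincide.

pivot=7, i=-1
j=0: 8>7, skip
j=1: 13>7, skip
j=2: 6≤7, i=0, swap(0,2) ⇒ 6 13 8 11 4 14 10 12 7
j=3: 11>7, skip
j=4: 4≤7, i=1, swap(1,4) ⇒ 6 4 8 11 13 14 10 12 7
j=5: 14>7, skip
j=6: 10>7, skip
j=7: 12>7, skip
swap(2,8) ⇒ 6 4 7 11 13 14 10 12 8; return 2

3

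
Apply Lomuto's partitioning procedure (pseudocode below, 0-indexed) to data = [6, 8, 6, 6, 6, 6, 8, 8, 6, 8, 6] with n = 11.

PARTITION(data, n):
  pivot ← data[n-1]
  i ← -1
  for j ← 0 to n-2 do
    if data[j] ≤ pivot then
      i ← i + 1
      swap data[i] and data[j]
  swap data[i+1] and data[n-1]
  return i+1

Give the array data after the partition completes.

[6, 6, 6, 6, 6, 6, 6, 8, 8, 8, 8]

pivot=6, i=-1
j=0: 6≤6, i=0, swap(0,0) ⇒ [6, 8, 6, 6, 6, 6, 8, 8, 6, 8, 6]
j=1: 8>6, skip
j=2: 6≤6, i=1, swap(1,2) ⇒ [6, 6, 8, 6, 6, 6, 8, 8, 6, 8, 6]
j=3: 6≤6, i=2, swap(2,3) ⇒ [6, 6, 6, 8, 6, 6, 8, 8, 6, 8, 6]
j=4: 6≤6, i=3, swap(3,4) ⇒ [6, 6, 6, 6, 8, 6, 8, 8, 6, 8, 6]
j=5: 6≤6, i=4, swap(4,5) ⇒ [6, 6, 6, 6, 6, 8, 8, 8, 6, 8, 6]
j=6: 8>6, skip
j=7: 8>6, skip
j=8: 6≤6, i=5, swap(5,8) ⇒ [6, 6, 6, 6, 6, 6, 8, 8, 8, 8, 6]
j=9: 8>6, skip
swap(6,10) ⇒ [6, 6, 6, 6, 6, 6, 6, 8, 8, 8, 8]; return 6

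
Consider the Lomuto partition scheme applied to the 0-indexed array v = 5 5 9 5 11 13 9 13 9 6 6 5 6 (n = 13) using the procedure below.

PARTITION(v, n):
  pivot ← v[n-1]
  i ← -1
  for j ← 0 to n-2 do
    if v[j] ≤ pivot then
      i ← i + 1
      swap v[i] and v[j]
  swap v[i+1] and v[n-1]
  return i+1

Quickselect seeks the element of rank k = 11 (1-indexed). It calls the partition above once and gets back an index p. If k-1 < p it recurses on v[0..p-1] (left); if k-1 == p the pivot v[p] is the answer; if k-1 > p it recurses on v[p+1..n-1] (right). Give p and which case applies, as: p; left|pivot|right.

6; right

pivot=6, i=-1
j=0: 5≤6, i=0, swap(0,0) ⇒ 5 5 9 5 11 13 9 13 9 6 6 5 6
j=1: 5≤6, i=1, swap(1,1) ⇒ 5 5 9 5 11 13 9 13 9 6 6 5 6
j=2: 9>6, skip
j=3: 5≤6, i=2, swap(2,3) ⇒ 5 5 5 9 11 13 9 13 9 6 6 5 6
j=4: 11>6, skip
j=5: 13>6, skip
j=6: 9>6, skip
j=7: 13>6, skip
j=8: 9>6, skip
j=9: 6≤6, i=3, swap(3,9) ⇒ 5 5 5 6 11 13 9 13 9 9 6 5 6
j=10: 6≤6, i=4, swap(4,10) ⇒ 5 5 5 6 6 13 9 13 9 9 11 5 6
j=11: 5≤6, i=5, swap(5,11) ⇒ 5 5 5 6 6 5 9 13 9 9 11 13 6
swap(6,12) ⇒ 5 5 5 6 6 5 6 13 9 9 11 13 9; return 6
p = 6; k-1 = 10 > 6 ⇒ right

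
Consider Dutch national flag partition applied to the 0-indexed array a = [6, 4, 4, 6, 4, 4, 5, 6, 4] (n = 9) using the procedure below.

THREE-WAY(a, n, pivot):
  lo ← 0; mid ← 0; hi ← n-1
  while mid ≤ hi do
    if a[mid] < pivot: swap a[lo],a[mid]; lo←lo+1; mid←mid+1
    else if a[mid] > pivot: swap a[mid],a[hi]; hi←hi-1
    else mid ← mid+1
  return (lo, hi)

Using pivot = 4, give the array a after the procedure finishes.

[4, 4, 4, 4, 4, 5, 6, 6, 6]

pivot = 4; lo=0, mid=0, hi=8
a[mid]=6>4: swap a[0],a[8]; hi=7 → [4, 4, 4, 6, 4, 4, 5, 6, 6]
a[mid]=4=4: mid=1
a[mid]=4=4: mid=2
a[mid]=4=4: mid=3
a[mid]=6>4: swap a[3],a[7]; hi=6 → [4, 4, 4, 6, 4, 4, 5, 6, 6]
a[mid]=6>4: swap a[3],a[6]; hi=5 → [4, 4, 4, 5, 4, 4, 6, 6, 6]
a[mid]=5>4: swap a[3],a[5]; hi=4 → [4, 4, 4, 4, 4, 5, 6, 6, 6]
a[mid]=4=4: mid=4
a[mid]=4=4: mid=5
end: lo=0, hi=4; a = [4, 4, 4, 4, 4, 5, 6, 6, 6]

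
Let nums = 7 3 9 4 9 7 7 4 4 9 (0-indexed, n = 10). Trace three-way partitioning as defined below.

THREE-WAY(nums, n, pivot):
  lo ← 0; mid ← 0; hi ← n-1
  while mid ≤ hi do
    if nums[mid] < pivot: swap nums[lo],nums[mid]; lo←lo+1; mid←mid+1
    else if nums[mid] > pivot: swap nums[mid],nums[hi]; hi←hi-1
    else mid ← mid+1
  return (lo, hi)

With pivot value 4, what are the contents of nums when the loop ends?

3 4 4 4 7 7 9 9 9 7

lo=0 mid=0 hi=9
7>4: swap(0,9), hi=8 ⇒ 9 3 9 4 9 7 7 4 4 7
9>4: swap(0,8), hi=7 ⇒ 4 3 9 4 9 7 7 4 9 7
4=4: mid=1
3<4: swap(0,1), lo=1 mid=2 ⇒ 3 4 9 4 9 7 7 4 9 7
9>4: swap(2,7), hi=6 ⇒ 3 4 4 4 9 7 7 9 9 7
4=4: mid=3
4=4: mid=4
9>4: swap(4,6), hi=5 ⇒ 3 4 4 4 7 7 9 9 9 7
7>4: swap(4,5), hi=4 ⇒ 3 4 4 4 7 7 9 9 9 7
7>4: swap(4,4), hi=3 ⇒ 3 4 4 4 7 7 9 9 9 7
done. lo=1 hi=3; nums=3 4 4 4 7 7 9 9 9 7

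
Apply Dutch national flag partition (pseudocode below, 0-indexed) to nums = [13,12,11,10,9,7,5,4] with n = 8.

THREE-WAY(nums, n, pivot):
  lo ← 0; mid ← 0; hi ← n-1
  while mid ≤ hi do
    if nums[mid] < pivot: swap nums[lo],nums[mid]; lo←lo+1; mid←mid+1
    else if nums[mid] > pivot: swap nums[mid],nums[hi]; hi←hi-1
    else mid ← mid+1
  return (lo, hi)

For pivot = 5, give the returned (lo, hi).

lo=0 mid=0 hi=7
13>5: swap(0,7), hi=6 ⇒ [4,12,11,10,9,7,5,13]
4<5: swap(0,0), lo=1 mid=1 ⇒ [4,12,11,10,9,7,5,13]
12>5: swap(1,6), hi=5 ⇒ [4,5,11,10,9,7,12,13]
5=5: mid=2
11>5: swap(2,5), hi=4 ⇒ [4,5,7,10,9,11,12,13]
7>5: swap(2,4), hi=3 ⇒ [4,5,9,10,7,11,12,13]
9>5: swap(2,3), hi=2 ⇒ [4,5,10,9,7,11,12,13]
10>5: swap(2,2), hi=1 ⇒ [4,5,10,9,7,11,12,13]
done. lo=1 hi=1; nums=[4,5,10,9,7,11,12,13]

(1, 1)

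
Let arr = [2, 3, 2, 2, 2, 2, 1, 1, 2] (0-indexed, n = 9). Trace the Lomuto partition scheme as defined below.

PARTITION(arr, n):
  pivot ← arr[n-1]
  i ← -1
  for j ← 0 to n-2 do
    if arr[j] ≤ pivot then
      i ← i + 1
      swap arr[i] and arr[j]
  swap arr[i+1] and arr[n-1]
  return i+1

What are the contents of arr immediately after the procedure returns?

[2, 2, 2, 2, 2, 1, 1, 2, 3]

pivot=2, i=-1
j=0: 2≤2, i=0, swap(0,0) ⇒ [2, 3, 2, 2, 2, 2, 1, 1, 2]
j=1: 3>2, skip
j=2: 2≤2, i=1, swap(1,2) ⇒ [2, 2, 3, 2, 2, 2, 1, 1, 2]
j=3: 2≤2, i=2, swap(2,3) ⇒ [2, 2, 2, 3, 2, 2, 1, 1, 2]
j=4: 2≤2, i=3, swap(3,4) ⇒ [2, 2, 2, 2, 3, 2, 1, 1, 2]
j=5: 2≤2, i=4, swap(4,5) ⇒ [2, 2, 2, 2, 2, 3, 1, 1, 2]
j=6: 1≤2, i=5, swap(5,6) ⇒ [2, 2, 2, 2, 2, 1, 3, 1, 2]
j=7: 1≤2, i=6, swap(6,7) ⇒ [2, 2, 2, 2, 2, 1, 1, 3, 2]
swap(7,8) ⇒ [2, 2, 2, 2, 2, 1, 1, 2, 3]; return 7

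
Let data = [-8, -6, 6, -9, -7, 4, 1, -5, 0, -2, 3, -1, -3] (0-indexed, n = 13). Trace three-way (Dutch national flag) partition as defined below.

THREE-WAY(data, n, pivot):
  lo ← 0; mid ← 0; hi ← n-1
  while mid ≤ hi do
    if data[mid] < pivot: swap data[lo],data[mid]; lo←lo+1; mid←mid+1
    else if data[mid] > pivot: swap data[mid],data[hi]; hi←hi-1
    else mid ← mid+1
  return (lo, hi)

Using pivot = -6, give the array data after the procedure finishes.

[-8, -7, -9, -6, 4, 1, -5, 0, -2, 3, -1, -3, 6]

pivot = -6; lo=0, mid=0, hi=12
data[mid]=-8<-6: swap data[0],data[0]; lo=1,mid=1 → [-8, -6, 6, -9, -7, 4, 1, -5, 0, -2, 3, -1, -3]
data[mid]=-6=-6: mid=2
data[mid]=6>-6: swap data[2],data[12]; hi=11 → [-8, -6, -3, -9, -7, 4, 1, -5, 0, -2, 3, -1, 6]
data[mid]=-3>-6: swap data[2],data[11]; hi=10 → [-8, -6, -1, -9, -7, 4, 1, -5, 0, -2, 3, -3, 6]
data[mid]=-1>-6: swap data[2],data[10]; hi=9 → [-8, -6, 3, -9, -7, 4, 1, -5, 0, -2, -1, -3, 6]
data[mid]=3>-6: swap data[2],data[9]; hi=8 → [-8, -6, -2, -9, -7, 4, 1, -5, 0, 3, -1, -3, 6]
data[mid]=-2>-6: swap data[2],data[8]; hi=7 → [-8, -6, 0, -9, -7, 4, 1, -5, -2, 3, -1, -3, 6]
data[mid]=0>-6: swap data[2],data[7]; hi=6 → [-8, -6, -5, -9, -7, 4, 1, 0, -2, 3, -1, -3, 6]
data[mid]=-5>-6: swap data[2],data[6]; hi=5 → [-8, -6, 1, -9, -7, 4, -5, 0, -2, 3, -1, -3, 6]
data[mid]=1>-6: swap data[2],data[5]; hi=4 → [-8, -6, 4, -9, -7, 1, -5, 0, -2, 3, -1, -3, 6]
data[mid]=4>-6: swap data[2],data[4]; hi=3 → [-8, -6, -7, -9, 4, 1, -5, 0, -2, 3, -1, -3, 6]
data[mid]=-7<-6: swap data[1],data[2]; lo=2,mid=3 → [-8, -7, -6, -9, 4, 1, -5, 0, -2, 3, -1, -3, 6]
data[mid]=-9<-6: swap data[2],data[3]; lo=3,mid=4 → [-8, -7, -9, -6, 4, 1, -5, 0, -2, 3, -1, -3, 6]
end: lo=3, hi=3; data = [-8, -7, -9, -6, 4, 1, -5, 0, -2, 3, -1, -3, 6]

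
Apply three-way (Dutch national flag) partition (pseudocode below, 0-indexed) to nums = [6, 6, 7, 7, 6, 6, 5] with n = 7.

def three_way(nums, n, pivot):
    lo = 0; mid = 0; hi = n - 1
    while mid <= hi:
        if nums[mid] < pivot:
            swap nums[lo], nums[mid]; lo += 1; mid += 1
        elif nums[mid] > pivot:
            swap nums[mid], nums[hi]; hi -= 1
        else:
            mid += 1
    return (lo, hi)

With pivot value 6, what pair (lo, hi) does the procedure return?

(1, 4)

pivot = 6; lo=0, mid=0, hi=6
nums[mid]=6=6: mid=1
nums[mid]=6=6: mid=2
nums[mid]=7>6: swap nums[2],nums[6]; hi=5 → [6, 6, 5, 7, 6, 6, 7]
nums[mid]=5<6: swap nums[0],nums[2]; lo=1,mid=3 → [5, 6, 6, 7, 6, 6, 7]
nums[mid]=7>6: swap nums[3],nums[5]; hi=4 → [5, 6, 6, 6, 6, 7, 7]
nums[mid]=6=6: mid=4
nums[mid]=6=6: mid=5
end: lo=1, hi=4; nums = [5, 6, 6, 6, 6, 7, 7]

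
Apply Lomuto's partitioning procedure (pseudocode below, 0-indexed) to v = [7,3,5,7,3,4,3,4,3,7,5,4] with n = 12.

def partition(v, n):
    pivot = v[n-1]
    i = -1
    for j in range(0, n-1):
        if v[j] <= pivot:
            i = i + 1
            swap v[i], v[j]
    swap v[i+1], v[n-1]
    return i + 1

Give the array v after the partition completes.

pivot = v[11] = 4; i = -1
j=0: v[0]=7 > 4 → no swap
j=1: v[1]=3 ≤ 4 → i=0, swap v[0],v[1] → [3,7,5,7,3,4,3,4,3,7,5,4]
j=2: v[2]=5 > 4 → no swap
j=3: v[3]=7 > 4 → no swap
j=4: v[4]=3 ≤ 4 → i=1, swap v[1],v[4] → [3,3,5,7,7,4,3,4,3,7,5,4]
j=5: v[5]=4 ≤ 4 → i=2, swap v[2],v[5] → [3,3,4,7,7,5,3,4,3,7,5,4]
j=6: v[6]=3 ≤ 4 → i=3, swap v[3],v[6] → [3,3,4,3,7,5,7,4,3,7,5,4]
j=7: v[7]=4 ≤ 4 → i=4, swap v[4],v[7] → [3,3,4,3,4,5,7,7,3,7,5,4]
j=8: v[8]=3 ≤ 4 → i=5, swap v[5],v[8] → [3,3,4,3,4,3,7,7,5,7,5,4]
j=9: v[9]=7 > 4 → no swap
j=10: v[10]=5 > 4 → no swap
final swap v[6],v[11] → [3,3,4,3,4,3,4,7,5,7,5,7]; return 6

[3,3,4,3,4,3,4,7,5,7,5,7]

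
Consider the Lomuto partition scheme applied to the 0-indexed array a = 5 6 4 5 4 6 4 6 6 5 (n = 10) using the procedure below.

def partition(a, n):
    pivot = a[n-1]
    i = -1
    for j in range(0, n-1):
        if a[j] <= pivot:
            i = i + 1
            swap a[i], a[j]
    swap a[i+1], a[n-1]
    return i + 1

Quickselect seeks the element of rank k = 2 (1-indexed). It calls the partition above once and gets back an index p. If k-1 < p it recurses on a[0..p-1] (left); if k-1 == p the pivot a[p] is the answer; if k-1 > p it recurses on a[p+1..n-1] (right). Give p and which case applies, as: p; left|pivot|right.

pivot = a[9] = 5; i = -1
j=0: a[0]=5 ≤ 5 → i=0, swap a[0],a[0] (no change) → 5 6 4 5 4 6 4 6 6 5
j=1: a[1]=6 > 5 → no swap
j=2: a[2]=4 ≤ 5 → i=1, swap a[1],a[2] → 5 4 6 5 4 6 4 6 6 5
j=3: a[3]=5 ≤ 5 → i=2, swap a[2],a[3] → 5 4 5 6 4 6 4 6 6 5
j=4: a[4]=4 ≤ 5 → i=3, swap a[3],a[4] → 5 4 5 4 6 6 4 6 6 5
j=5: a[5]=6 > 5 → no swap
j=6: a[6]=4 ≤ 5 → i=4, swap a[4],a[6] → 5 4 5 4 4 6 6 6 6 5
j=7: a[7]=6 > 5 → no swap
j=8: a[8]=6 > 5 → no swap
final swap a[5],a[9] → 5 4 5 4 4 5 6 6 6 6; return 5
p = 5; k-1 = 1 < 5 ⇒ left

5; left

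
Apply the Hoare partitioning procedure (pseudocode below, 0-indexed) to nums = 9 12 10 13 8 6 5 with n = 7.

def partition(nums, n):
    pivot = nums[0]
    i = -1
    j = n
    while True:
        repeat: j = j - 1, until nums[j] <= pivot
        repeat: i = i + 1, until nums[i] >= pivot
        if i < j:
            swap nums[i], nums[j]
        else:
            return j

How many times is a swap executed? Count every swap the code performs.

pivot = nums[0] = 9; i = -1, j = 7
j→6 (nums[6]=5≤9), i→0 (nums[0]=9≥9); i<j, swap → 5 12 10 13 8 6 9
j→5 (nums[5]=6≤9), i→1 (nums[1]=12≥9); i<j, swap → 5 6 10 13 8 12 9
j→4 (nums[4]=8≤9), i→2 (nums[2]=10≥9); i<j, swap → 5 6 8 13 10 12 9
j→2, i→3; i≥j, return j=2. nums = 5 6 8 13 10 12 9

3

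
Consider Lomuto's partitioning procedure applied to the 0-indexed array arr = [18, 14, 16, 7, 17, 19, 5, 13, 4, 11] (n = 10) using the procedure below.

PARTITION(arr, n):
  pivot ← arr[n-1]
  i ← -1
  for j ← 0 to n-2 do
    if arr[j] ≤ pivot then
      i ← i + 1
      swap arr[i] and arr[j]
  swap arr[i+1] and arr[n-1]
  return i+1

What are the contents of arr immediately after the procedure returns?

pivot = arr[9] = 11; i = -1
j=0: arr[0]=18 > 11 → no swap
j=1: arr[1]=14 > 11 → no swap
j=2: arr[2]=16 > 11 → no swap
j=3: arr[3]=7 ≤ 11 → i=0, swap arr[0],arr[3] → [7, 14, 16, 18, 17, 19, 5, 13, 4, 11]
j=4: arr[4]=17 > 11 → no swap
j=5: arr[5]=19 > 11 → no swap
j=6: arr[6]=5 ≤ 11 → i=1, swap arr[1],arr[6] → [7, 5, 16, 18, 17, 19, 14, 13, 4, 11]
j=7: arr[7]=13 > 11 → no swap
j=8: arr[8]=4 ≤ 11 → i=2, swap arr[2],arr[8] → [7, 5, 4, 18, 17, 19, 14, 13, 16, 11]
final swap arr[3],arr[9] → [7, 5, 4, 11, 17, 19, 14, 13, 16, 18]; return 3

[7, 5, 4, 11, 17, 19, 14, 13, 16, 18]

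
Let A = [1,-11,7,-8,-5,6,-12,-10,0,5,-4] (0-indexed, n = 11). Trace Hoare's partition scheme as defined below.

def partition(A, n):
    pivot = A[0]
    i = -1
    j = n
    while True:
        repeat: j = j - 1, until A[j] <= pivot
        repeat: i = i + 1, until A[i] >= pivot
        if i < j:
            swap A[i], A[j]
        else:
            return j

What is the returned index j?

6

pivot=1
j stops at 10 (-4), i stops at 0 (1); swap ⇒ [-4,-11,7,-8,-5,6,-12,-10,0,5,1]
j stops at 8 (0), i stops at 2 (7); swap ⇒ [-4,-11,0,-8,-5,6,-12,-10,7,5,1]
j stops at 7 (-10), i stops at 5 (6); swap ⇒ [-4,-11,0,-8,-5,-10,-12,6,7,5,1]
j stops at 6, i stops at 7; i≥j ⇒ return 6. A=[-4,-11,0,-8,-5,-10,-12,6,7,5,1]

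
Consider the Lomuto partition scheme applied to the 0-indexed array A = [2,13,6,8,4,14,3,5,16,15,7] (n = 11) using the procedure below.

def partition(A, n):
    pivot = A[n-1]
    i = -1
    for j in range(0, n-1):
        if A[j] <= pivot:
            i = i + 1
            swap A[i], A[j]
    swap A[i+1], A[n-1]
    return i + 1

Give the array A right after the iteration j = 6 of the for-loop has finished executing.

[2,6,4,3,13,14,8,5,16,15,7]

pivot=7, i=-1
j=0: 2≤7, i=0, swap(0,0) ⇒ [2,13,6,8,4,14,3,5,16,15,7]
j=1: 13>7, skip
j=2: 6≤7, i=1, swap(1,2) ⇒ [2,6,13,8,4,14,3,5,16,15,7]
j=3: 8>7, skip
j=4: 4≤7, i=2, swap(2,4) ⇒ [2,6,4,8,13,14,3,5,16,15,7]
j=5: 14>7, skip
j=6: 3≤7, i=3, swap(3,6) ⇒ [2,6,4,3,13,14,8,5,16,15,7]
(after j=6) A = [2,6,4,3,13,14,8,5,16,15,7]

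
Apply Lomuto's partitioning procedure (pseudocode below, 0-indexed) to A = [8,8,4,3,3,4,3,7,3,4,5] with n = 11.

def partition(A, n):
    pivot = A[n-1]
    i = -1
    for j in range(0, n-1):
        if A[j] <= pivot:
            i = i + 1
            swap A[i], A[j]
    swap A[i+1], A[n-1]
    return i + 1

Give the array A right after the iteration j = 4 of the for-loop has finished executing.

[4,3,3,8,8,4,3,7,3,4,5]

pivot=5, i=-1
j=0: 8>5, skip
j=1: 8>5, skip
j=2: 4≤5, i=0, swap(0,2) ⇒ [4,8,8,3,3,4,3,7,3,4,5]
j=3: 3≤5, i=1, swap(1,3) ⇒ [4,3,8,8,3,4,3,7,3,4,5]
j=4: 3≤5, i=2, swap(2,4) ⇒ [4,3,3,8,8,4,3,7,3,4,5]
(after j=4) A = [4,3,3,8,8,4,3,7,3,4,5]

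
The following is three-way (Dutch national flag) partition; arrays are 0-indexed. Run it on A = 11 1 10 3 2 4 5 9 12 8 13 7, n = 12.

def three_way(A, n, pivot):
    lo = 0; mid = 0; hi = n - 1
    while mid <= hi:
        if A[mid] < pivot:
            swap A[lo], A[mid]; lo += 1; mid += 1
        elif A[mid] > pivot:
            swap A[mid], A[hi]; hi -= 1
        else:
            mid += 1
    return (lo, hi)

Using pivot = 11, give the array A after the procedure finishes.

lo=0 mid=0 hi=11
11=11: mid=1
1<11: swap(0,1), lo=1 mid=2 ⇒ 1 11 10 3 2 4 5 9 12 8 13 7
10<11: swap(1,2), lo=2 mid=3 ⇒ 1 10 11 3 2 4 5 9 12 8 13 7
3<11: swap(2,3), lo=3 mid=4 ⇒ 1 10 3 11 2 4 5 9 12 8 13 7
2<11: swap(3,4), lo=4 mid=5 ⇒ 1 10 3 2 11 4 5 9 12 8 13 7
4<11: swap(4,5), lo=5 mid=6 ⇒ 1 10 3 2 4 11 5 9 12 8 13 7
5<11: swap(5,6), lo=6 mid=7 ⇒ 1 10 3 2 4 5 11 9 12 8 13 7
9<11: swap(6,7), lo=7 mid=8 ⇒ 1 10 3 2 4 5 9 11 12 8 13 7
12>11: swap(8,11), hi=10 ⇒ 1 10 3 2 4 5 9 11 7 8 13 12
7<11: swap(7,8), lo=8 mid=9 ⇒ 1 10 3 2 4 5 9 7 11 8 13 12
8<11: swap(8,9), lo=9 mid=10 ⇒ 1 10 3 2 4 5 9 7 8 11 13 12
13>11: swap(10,10), hi=9 ⇒ 1 10 3 2 4 5 9 7 8 11 13 12
done. lo=9 hi=9; A=1 10 3 2 4 5 9 7 8 11 13 12

1 10 3 2 4 5 9 7 8 11 13 12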